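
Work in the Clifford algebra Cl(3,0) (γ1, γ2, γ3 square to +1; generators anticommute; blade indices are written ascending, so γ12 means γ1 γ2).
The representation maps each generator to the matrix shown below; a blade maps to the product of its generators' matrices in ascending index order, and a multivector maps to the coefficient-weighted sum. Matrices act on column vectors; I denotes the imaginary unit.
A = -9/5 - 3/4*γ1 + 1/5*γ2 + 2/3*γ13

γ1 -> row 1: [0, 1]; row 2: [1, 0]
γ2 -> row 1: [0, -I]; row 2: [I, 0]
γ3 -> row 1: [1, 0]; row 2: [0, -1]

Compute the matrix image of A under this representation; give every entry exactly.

Bivector images (products of the table entries): rho(γ13) = rho(γ1)rho(γ3) = row 1: [0, -1]; row 2: [1, 0].
M = (-9/5)*1 + (-3/4)*rho(γ1) + (1/5)*rho(γ2) + (2/3)*rho(γ13), summed entrywise (1 is the identity matrix):
Answer: row 1: [-9/5, -17/12 - I/5]; row 2: [-1/12 + I/5, -9/5]


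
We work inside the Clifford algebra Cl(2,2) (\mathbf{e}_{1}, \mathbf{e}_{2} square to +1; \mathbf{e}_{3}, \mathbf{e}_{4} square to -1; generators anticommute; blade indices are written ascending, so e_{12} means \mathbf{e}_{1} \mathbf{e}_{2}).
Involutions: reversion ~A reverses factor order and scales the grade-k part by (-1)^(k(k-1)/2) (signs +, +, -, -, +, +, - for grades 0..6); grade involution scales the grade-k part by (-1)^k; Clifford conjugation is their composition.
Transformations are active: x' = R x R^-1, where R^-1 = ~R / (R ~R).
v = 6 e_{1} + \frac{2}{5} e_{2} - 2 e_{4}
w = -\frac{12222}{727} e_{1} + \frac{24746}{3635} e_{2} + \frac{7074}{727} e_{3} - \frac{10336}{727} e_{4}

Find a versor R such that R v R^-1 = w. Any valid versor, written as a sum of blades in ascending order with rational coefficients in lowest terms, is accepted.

Reasoning: v^2 = w^2 = \frac{804}{25} since conjugation preserves the quadratic form; R = v + w = -\frac{7860}{727} e_{1} + \frac{5240}{727} e_{2} + \frac{7074}{727} e_{3} - \frac{11790}{727} e_{4} is then valid when invertible, keeping its own part and reversing (v - w)/2.
Answer: -\frac{7860}{727} e_{1} + \frac{5240}{727} e_{2} + \frac{7074}{727} e_{3} - \frac{11790}{727} e_{4}


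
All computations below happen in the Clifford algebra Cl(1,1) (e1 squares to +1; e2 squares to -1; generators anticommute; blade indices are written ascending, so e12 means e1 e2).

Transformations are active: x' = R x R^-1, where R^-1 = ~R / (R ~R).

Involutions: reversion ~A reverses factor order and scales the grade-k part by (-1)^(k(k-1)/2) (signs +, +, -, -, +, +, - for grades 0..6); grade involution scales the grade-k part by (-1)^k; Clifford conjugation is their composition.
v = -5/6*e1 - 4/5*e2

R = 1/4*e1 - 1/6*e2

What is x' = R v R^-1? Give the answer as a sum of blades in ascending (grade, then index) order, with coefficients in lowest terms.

~R = 1/4*e1 - 1/6*e2, and R ~R = 5/144, so R^-1 = ~R / (5/144).
R v = -41/120 - 61/180*e12
Answer: -613/150*e1 + 102/25*e2


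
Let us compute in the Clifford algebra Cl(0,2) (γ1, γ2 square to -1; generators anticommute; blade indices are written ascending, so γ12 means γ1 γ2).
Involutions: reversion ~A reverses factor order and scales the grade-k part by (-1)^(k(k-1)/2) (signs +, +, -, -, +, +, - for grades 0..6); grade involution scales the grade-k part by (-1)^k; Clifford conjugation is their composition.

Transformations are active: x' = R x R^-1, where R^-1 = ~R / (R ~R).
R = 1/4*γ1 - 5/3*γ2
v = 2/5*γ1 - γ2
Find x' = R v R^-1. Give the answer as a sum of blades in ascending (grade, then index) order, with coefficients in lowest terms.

~R = 1/4*γ1 - 5/3*γ2, and R ~R = -409/144, so R^-1 = ~R / (-409/144).
R v = -53/30 + 5/12*γ12
Answer: -182/2045*γ1 - 439/409*γ2


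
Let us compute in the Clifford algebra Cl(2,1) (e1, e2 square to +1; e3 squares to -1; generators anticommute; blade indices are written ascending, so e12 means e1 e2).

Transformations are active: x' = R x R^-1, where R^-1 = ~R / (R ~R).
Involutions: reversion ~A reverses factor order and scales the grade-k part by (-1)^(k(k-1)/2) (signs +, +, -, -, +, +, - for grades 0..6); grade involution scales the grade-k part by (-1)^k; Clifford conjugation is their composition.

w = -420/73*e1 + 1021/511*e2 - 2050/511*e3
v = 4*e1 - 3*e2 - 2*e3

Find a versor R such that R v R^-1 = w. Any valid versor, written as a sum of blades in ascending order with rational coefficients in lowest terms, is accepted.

Construction: equal norms (both 21) license R = v + w = -128/73*e1 - 512/511*e2 - 3072/511*e3 — nothing changes along that direction, while (v - w)/2 changes sign, so v maps onto w.
Answer: -128/73*e1 - 512/511*e2 - 3072/511*e3


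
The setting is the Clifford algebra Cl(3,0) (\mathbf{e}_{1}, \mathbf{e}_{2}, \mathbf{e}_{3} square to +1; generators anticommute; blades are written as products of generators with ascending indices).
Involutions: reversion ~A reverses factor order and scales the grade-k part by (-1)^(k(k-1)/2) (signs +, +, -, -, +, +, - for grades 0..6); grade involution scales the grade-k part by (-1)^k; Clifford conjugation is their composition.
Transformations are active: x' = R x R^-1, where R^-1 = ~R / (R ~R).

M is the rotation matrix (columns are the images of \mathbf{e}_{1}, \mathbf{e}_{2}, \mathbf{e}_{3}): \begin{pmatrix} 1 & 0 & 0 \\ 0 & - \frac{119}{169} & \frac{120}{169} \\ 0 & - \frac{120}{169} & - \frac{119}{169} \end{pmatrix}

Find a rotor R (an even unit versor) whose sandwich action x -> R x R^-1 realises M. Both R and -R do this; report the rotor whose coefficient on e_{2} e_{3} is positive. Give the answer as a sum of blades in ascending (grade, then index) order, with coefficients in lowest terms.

Method: write R = a + b12*e_{1} e_{2} + b13*e_{1} e_{3} + b23*e_{2} e_{3} with a^2 + b12^2 + b13^2 + b23^2 = 1 (so R^-1 = ~R). Expanding the columns R e_j ~R gives tr M = 4a^2 - 1 and, from the antisymmetric part, M21 - M12 = -4a*b12, M13 - M31 = 4a*b13, M32 - M23 = -4a*b23.
Here tr M = -\frac{69}{169}, so a^2 = (1 + tr M)/4 = \frac{25}{169} and a = ±\frac{5}{13}. Taking a = \frac{5}{13}: M21 - M12 = 0, M13 - M31 = 0, M32 - M23 = -\frac{240}{169}, giving b12 = 0, b13 = 0, b23 = \frac{12}{13}, i.e. R = \frac{5}{13} + \frac{12}{13} e_{2} e_{3}.
Its e_{2} e_{3} coefficient is already positive.
Answer: \frac{5}{13} + \frac{12}{13} e_{2} e_{3}. Why the constraint matters: R and -R act identically through the sandwich — M has trace -\frac{69}{169} either way — so only the sign condition on e_{2} e_{3} picks one of the two preimages.


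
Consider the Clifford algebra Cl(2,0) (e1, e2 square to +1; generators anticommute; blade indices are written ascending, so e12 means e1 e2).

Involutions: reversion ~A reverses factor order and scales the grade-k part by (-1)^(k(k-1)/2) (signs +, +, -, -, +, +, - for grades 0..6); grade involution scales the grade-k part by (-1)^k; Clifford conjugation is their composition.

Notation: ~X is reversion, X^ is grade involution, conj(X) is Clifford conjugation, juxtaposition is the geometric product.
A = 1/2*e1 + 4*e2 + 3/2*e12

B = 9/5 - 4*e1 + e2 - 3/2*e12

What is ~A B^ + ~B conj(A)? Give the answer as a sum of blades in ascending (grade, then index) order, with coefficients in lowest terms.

first term: -17/4 + 42/5*e1 + 249/20*e2 - 96/5*e12
second term: 1/4 - 27/5*e1 - 9/20*e2 + 69/5*e12
Answer: -4 + 3*e1 + 12*e2 - 27/5*e12


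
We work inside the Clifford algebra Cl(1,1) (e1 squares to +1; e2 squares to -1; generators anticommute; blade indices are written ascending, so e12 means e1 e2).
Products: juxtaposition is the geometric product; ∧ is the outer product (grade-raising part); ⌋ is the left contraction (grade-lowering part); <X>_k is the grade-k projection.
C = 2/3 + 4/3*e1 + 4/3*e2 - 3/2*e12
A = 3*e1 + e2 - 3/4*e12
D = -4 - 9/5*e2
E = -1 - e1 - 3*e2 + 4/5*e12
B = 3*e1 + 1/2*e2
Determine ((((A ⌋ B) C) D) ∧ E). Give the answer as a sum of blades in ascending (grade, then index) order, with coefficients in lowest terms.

step 1: 17/2
step 2: 17/3 + 34/3*e1 + 34/3*e2 - 51/4*e12
step 3: -34/15 - 4097/60*e1 - 833/15*e2 + 153/5*e12
step 4: 34/15 + 1411/20*e1 + 187/3*e2 + 35071/300*e12
Answer: 34/15 + 1411/20*e1 + 187/3*e2 + 35071/300*e12


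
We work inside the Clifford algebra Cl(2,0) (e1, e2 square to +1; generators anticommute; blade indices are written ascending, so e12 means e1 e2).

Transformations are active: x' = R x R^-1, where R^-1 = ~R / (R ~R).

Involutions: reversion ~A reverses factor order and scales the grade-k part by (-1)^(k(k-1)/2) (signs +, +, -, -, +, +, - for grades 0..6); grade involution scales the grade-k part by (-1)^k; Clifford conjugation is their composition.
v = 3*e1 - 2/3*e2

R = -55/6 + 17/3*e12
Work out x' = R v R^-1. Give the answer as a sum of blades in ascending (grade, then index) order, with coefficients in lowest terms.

~R = -55/6 - 17/3*e12, and R ~R = 4181/36, so R^-1 = ~R / (4181/36).
R v = -563/18*e1 - 98/9*e2
Answer: 24301/12543*e1 + 9974/4181*e2


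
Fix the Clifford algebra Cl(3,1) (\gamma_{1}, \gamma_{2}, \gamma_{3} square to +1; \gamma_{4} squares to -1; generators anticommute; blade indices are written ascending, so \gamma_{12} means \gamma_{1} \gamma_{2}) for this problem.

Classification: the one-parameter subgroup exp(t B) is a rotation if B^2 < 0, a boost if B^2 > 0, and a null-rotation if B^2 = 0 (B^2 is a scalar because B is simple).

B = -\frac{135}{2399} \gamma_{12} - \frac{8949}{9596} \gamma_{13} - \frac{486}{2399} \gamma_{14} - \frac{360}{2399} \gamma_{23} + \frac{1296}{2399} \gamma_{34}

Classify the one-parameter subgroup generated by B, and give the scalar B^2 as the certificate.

B^2 term by term: the squares give (-\frac{135}{2399})^2*(\gamma_{12})^2 + (-\frac{8949}{9596})^2*(\gamma_{13})^2 + (-\frac{486}{2399})^2*(\gamma_{14})^2 + (-\frac{360}{2399})^2*(\gamma_{23})^2 + (\frac{1296}{2399})^2*(\gamma_{34})^2 = \frac{18225}{5755201}*(-1) + \frac{80084601}{92083216}*(-1) + \frac{236196}{5755201}*(+1) + \frac{129600}{5755201}*(-1) + \frac{1679616}{5755201}*(+1) = -\frac{9}{16} (each basis 2-blade squares to minus the product of its generators' squares); cross terms between blades sharing an index anticommute and cancel; the commuting (index-disjoint) pairs give grade-4 terms 2*c*c'*(blade product), which cancel blade by blade — \gamma_{1234}: -\frac{349920}{5755201} + \frac{349920}{5755201} = 0 — confirming B is simple. So B^2 = -\frac{9}{16}.
Answer: rotation, certificate B^2 = -\frac{9}{16}. One invariant decides it: the square -\frac{9}{16} survives every conjugation, and its sign is exactly the classification.


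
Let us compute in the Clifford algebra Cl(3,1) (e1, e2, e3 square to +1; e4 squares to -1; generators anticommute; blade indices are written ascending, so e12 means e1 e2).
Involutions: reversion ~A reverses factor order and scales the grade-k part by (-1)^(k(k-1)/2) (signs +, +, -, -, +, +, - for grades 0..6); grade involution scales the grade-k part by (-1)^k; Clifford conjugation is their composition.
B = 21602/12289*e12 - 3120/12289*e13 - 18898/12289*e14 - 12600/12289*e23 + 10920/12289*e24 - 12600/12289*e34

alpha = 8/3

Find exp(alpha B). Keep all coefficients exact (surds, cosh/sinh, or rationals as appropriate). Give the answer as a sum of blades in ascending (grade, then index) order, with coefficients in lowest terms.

B^2 term by term: the squares give (21602/12289)^2*(e12)^2 + (-3120/12289)^2*(e13)^2 + (-18898/12289)^2*(e14)^2 + (-12600/12289)^2*(e23)^2 + (10920/12289)^2*(e24)^2 + (-12600/12289)^2*(e34)^2 = 466646404/151019521*(-1) + 9734400/151019521*(-1) + 357134404/151019521*(+1) + 158760000/151019521*(-1) + 119246400/151019521*(+1) + 158760000/151019521*(+1) = 0 (each basis 2-blade squares to minus the product of its generators' squares); cross terms between blades sharing an index anticommute and cancel; the commuting (index-disjoint) pairs give grade-4 terms 2*c*c'*(blade product), which cancel blade by blade — e1234: -544370400/151019521 + 68140800/151019521 + 476229600/151019521 = 0 — confirming B is simple. So B^2 = 0.
B^2 = 0, hence only two terms survive: exp(alpha B) = 1 + alpha B (parabolic case).
Answer: 1 + 172816/36867*e12 - 8320/12289*e13 - 151184/36867*e14 - 33600/12289*e23 + 29120/12289*e24 - 33600/12289*e34


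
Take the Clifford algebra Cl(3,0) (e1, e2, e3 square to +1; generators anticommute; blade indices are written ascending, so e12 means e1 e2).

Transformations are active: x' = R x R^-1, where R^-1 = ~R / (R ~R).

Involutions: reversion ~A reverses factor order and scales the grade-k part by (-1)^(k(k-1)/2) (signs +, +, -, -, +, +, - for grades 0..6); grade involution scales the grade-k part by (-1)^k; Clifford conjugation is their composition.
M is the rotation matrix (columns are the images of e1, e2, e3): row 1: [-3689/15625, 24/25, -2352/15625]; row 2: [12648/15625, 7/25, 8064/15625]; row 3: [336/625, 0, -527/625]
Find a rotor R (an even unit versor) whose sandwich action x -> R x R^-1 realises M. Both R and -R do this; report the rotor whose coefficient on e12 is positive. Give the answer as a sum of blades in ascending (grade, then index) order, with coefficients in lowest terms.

Method: write R = a + b12*e12 + b13*e13 + b23*e23 with a^2 + b12^2 + b13^2 + b23^2 = 1 (so R^-1 = ~R). Expanding the columns R e_j ~R gives tr M = 4a^2 - 1 and, from the antisymmetric part, M21 - M12 = -4a*b12, M13 - M31 = 4a*b13, M32 - M23 = -4a*b23.
Here tr M = -12489/15625, so a^2 = (1 + tr M)/4 = 784/15625 and a = ±28/125. Taking a = 28/125: M21 - M12 = -2352/15625, M13 - M31 = -10752/15625, M32 - M23 = -8064/15625, giving b12 = 21/125, b13 = -96/125, b23 = 72/125, i.e. R = 28/125 + 21/125*e12 - 96/125*e13 + 72/125*e23.
Its e12 coefficient is already positive.
Answer: 28/125 + 21/125*e12 - 96/125*e13 + 72/125*e23. Why the constraint matters: R and -R act identically through the sandwich — M has trace -12489/15625 either way — so only the sign condition on e12 picks one of the two preimages.


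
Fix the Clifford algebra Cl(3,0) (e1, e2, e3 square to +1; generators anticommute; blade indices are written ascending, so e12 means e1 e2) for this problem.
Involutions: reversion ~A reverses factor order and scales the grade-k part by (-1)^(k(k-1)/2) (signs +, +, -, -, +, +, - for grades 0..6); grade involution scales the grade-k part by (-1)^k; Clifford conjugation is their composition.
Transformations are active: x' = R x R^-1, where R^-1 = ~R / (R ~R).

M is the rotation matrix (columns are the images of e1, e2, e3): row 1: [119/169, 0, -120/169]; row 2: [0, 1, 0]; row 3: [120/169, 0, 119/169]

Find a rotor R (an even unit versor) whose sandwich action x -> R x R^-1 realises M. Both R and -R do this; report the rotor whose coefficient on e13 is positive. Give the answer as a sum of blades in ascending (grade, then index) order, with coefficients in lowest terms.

Method: write R = a + b12*e12 + b13*e13 + b23*e23 with a^2 + b12^2 + b13^2 + b23^2 = 1 (so R^-1 = ~R). Expanding the columns R e_j ~R gives tr M = 4a^2 - 1 and, from the antisymmetric part, M21 - M12 = -4a*b12, M13 - M31 = 4a*b13, M32 - M23 = -4a*b23.
Here tr M = 407/169, so a^2 = (1 + tr M)/4 = 144/169 and a = ±12/13. Taking a = 12/13: M21 - M12 = 0, M13 - M31 = -240/169, M32 - M23 = 0, giving b12 = 0, b13 = -5/13, b23 = 0, i.e. R = 12/13 - 5/13*e13.
Its e13 coefficient is negative, so report the other preimage -R.
Answer: -12/13 + 5/13*e13. Recall the cover is two-to-one: with M of trace 407/169, both preimages act alike, and the stated e13 sign chooses the sheet.


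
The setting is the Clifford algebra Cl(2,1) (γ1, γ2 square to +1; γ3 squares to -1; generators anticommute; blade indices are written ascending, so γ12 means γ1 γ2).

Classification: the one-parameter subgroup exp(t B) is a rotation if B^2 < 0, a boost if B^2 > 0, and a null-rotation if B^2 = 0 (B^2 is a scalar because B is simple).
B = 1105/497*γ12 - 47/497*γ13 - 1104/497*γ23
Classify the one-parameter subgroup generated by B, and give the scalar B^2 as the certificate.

B^2 term by term: the squares give (1105/497)^2*(γ12)^2 + (-47/497)^2*(γ13)^2 + (-1104/497)^2*(γ23)^2 = 1221025/247009*(-1) + 2209/247009*(+1) + 1218816/247009*(+1) = 0 (each basis 2-blade squares to minus the product of its generators' squares); cross terms between blades sharing an index anticommute and cancel. So B^2 = 0.
Answer: null-rotation, certificate B^2 = 0. Certificate logic: 0 is a conjugation-invariant scalar, so its sign fixes rotation versus boost versus null-rotation outright.


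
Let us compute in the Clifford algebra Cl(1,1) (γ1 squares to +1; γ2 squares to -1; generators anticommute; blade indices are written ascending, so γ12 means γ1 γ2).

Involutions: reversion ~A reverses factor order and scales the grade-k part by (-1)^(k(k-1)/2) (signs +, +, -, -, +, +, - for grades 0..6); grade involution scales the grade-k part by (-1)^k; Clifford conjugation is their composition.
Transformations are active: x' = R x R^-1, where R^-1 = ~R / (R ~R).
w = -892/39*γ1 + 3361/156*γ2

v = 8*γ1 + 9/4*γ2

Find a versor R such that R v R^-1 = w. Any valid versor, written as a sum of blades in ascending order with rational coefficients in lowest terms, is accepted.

Here q(v) = q(w) = 943/16; the classical choice R = v + w = -580/39*γ1 + 928/39*γ2 then realises v -> w under the sandwich.
Answer: -580/39*γ1 + 928/39*γ2


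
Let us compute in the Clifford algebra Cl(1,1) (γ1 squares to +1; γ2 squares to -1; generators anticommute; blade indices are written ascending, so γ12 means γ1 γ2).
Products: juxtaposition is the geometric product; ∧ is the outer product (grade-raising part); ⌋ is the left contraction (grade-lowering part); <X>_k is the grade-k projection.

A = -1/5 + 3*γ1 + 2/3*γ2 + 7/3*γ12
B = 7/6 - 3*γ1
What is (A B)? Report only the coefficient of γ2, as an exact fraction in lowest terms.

step 1: -277/30 + 41/10*γ1 + 70/9*γ2 + 85/18*γ12
Answer: 70/9


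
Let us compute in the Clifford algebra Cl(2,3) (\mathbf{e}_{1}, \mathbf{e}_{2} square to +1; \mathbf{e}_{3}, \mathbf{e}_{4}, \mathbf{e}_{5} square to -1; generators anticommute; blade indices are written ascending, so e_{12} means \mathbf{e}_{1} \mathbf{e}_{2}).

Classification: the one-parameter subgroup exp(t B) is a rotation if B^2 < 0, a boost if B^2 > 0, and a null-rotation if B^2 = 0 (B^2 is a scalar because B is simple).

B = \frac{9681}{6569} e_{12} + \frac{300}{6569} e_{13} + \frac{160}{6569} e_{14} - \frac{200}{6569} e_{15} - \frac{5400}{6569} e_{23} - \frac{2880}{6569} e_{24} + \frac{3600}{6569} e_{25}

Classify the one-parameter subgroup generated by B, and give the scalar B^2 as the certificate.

B^2 term by term: the squares give (\frac{9681}{6569})^2*(e_{12})^2 + (\frac{300}{6569})^2*(e_{13})^2 + (\frac{160}{6569})^2*(e_{14})^2 + (-\frac{200}{6569})^2*(e_{15})^2 + (-\frac{5400}{6569})^2*(e_{23})^2 + (-\frac{2880}{6569})^2*(e_{24})^2 + (\frac{3600}{6569})^2*(e_{25})^2 = \frac{93721761}{43151761}*(-1) + \frac{90000}{43151761}*(+1) + \frac{25600}{43151761}*(+1) + \frac{40000}{43151761}*(+1) + \frac{29160000}{43151761}*(+1) + \frac{8294400}{43151761}*(+1) + \frac{12960000}{43151761}*(+1) = -1 (each basis 2-blade squares to minus the product of its generators' squares); cross terms between blades sharing an index anticommute and cancel; the commuting (index-disjoint) pairs give grade-4 terms 2*c*c'*(blade product), which cancel blade by blade — e_{1234}: \frac{1728000}{43151761} - \frac{1728000}{43151761} = 0; e_{1235}: -\frac{2160000}{43151761} + \frac{2160000}{43151761} = 0; e_{1245}: -\frac{1152000}{43151761} + \frac{1152000}{43151761} = 0 — confirming B is simple. So B^2 = -1.
Answer: rotation, certificate B^2 = -1. The class reads off the invariant scalar -1 directly.


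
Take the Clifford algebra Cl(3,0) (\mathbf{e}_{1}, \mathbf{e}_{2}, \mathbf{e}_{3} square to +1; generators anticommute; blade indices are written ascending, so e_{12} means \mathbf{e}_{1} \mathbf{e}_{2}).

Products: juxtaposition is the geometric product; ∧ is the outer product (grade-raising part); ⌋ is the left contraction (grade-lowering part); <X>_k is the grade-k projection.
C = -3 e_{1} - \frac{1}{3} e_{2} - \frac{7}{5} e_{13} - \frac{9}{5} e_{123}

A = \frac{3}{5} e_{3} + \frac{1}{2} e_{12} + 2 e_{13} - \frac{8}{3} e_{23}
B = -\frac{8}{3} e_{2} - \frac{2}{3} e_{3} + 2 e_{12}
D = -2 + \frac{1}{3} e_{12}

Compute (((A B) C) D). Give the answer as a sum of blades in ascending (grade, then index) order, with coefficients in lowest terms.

step 1: -\frac{7}{5} - \frac{8}{3} e_{1} + \frac{16}{9} e_{2} - \frac{64}{9} e_{3} + \frac{16}{3} e_{13} + \frac{28}{5} e_{23} + \frac{31}{5} e_{123}
step 2: \frac{17573}{675} + \frac{973}{225} e_{1} - \frac{1336}{75} e_{2} + \frac{108}{5} e_{3} + \frac{2516}{225} e_{12} - \frac{1058}{75} e_{13} - \frac{2183}{135} e_{23} - \frac{751}{75} e_{123}
step 3: -\frac{12554}{225} - \frac{122}{45} e_{1} + \frac{25021}{675} e_{2} - \frac{8969}{225} e_{3} - \frac{5543}{405} e_{12} + \frac{68047}{2025} e_{13} + \frac{18656}{675} e_{23} + \frac{2042}{75} e_{123}
Answer: -\frac{12554}{225} - \frac{122}{45} e_{1} + \frac{25021}{675} e_{2} - \frac{8969}{225} e_{3} - \frac{5543}{405} e_{12} + \frac{68047}{2025} e_{13} + \frac{18656}{675} e_{23} + \frac{2042}{75} e_{123}


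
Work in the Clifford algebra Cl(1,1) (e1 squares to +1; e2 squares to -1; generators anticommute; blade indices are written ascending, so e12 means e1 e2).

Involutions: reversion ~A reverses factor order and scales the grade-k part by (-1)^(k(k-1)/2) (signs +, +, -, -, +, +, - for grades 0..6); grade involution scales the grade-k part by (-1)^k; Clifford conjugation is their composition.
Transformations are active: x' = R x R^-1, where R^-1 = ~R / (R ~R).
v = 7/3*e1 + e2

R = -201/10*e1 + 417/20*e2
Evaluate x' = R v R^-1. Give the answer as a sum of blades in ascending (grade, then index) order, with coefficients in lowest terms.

~R = -201/10*e1 + 417/20*e2, and R ~R = -2457/80, so R^-1 = ~R / (-2457/80).
R v = -271/4 - 275/4*e12
Answer: -74539/819*e1 + 74519/819*e2


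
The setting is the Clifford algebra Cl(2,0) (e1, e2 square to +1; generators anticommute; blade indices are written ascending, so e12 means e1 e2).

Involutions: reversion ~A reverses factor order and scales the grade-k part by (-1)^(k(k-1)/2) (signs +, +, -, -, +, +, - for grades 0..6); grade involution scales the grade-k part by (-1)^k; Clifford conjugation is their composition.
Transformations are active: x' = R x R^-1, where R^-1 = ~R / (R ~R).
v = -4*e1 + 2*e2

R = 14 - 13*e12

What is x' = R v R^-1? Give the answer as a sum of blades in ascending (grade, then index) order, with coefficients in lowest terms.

~R = 14 + 13*e12, and R ~R = 365, so R^-1 = ~R / (365).
R v = -82*e1 - 24*e2
Answer: -836/365*e1 - 1402/365*e2


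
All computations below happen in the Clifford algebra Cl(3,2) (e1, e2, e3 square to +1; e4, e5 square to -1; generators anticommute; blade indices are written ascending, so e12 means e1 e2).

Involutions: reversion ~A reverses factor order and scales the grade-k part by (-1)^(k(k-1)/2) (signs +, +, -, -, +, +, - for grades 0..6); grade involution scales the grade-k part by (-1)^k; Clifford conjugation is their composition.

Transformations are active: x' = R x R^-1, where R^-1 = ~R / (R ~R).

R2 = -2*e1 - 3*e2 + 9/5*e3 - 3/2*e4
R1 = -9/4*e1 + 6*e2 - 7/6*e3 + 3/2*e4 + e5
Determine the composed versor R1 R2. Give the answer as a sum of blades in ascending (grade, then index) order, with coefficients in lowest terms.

Distribute over the terms of R2 (each basis-blade product reordered to ascending indices, repeated generators contracted through their squares):
R1 (-2*e1) = 9/2 + 12*e12 - 7/3*e13 + 3*e14 + 2*e15
R1 (-3*e2) = -18 + 27/4*e12 - 7/2*e23 + 9/2*e24 + 3*e25
R1 (9/5*e3) = -21/10 - 81/20*e13 + 54/5*e23 - 27/10*e34 - 9/5*e35
R1 (-3/2*e4) = 9/4 + 27/8*e14 - 9*e24 + 7/4*e34 + 3/2*e45
Summing the partial products and collecting blades:
Answer: -267/20 + 75/4*e12 - 383/60*e13 + 51/8*e14 + 2*e15 + 73/10*e23 - 9/2*e24 + 3*e25 - 19/20*e34 - 9/5*e35 + 3/2*e45


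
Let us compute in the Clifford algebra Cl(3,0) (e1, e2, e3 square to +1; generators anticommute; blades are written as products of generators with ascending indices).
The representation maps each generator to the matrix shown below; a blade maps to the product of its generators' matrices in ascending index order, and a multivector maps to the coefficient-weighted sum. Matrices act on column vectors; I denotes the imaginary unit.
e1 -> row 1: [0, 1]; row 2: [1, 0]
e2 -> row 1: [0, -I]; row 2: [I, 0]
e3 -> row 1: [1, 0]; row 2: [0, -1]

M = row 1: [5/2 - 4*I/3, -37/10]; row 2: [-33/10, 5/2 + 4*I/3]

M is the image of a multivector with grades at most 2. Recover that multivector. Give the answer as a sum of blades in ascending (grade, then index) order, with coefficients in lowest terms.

Method: 1, rho(e1), rho(e2), rho(e3) form a trace-orthogonal basis of the 2x2 complex matrices (tr(X Y) = 2 if X = Y, else 0), so M = m0*1 + m1*rho(e1) + m2*rho(e2) + m3*rho(e3) with m0 = tr(M)/2 = 5/2, m1 = tr(M rho(e1))/2 = -7/2, m2 = tr(M rho(e2))/2 = -I/5, m3 = tr(M rho(e3))/2 = -4*I/3.
Multiplying table entries, the bivector images are rho(e1 e2) = I*rho(e3), rho(e1 e3) = -I*rho(e2), rho(e2 e3) = I*rho(e1); with real blade coefficients the real parts of m0..m3 are the coefficients of 1, e1, e2, e3 and the imaginary parts give the bivectors (e2 e3: Im m1, e1 e3: -Im m2, e1 e2: Im m3).
Answer: 5/2 - 7/2*e1 - 4/3*e1 e2 + 1/5*e1 e3


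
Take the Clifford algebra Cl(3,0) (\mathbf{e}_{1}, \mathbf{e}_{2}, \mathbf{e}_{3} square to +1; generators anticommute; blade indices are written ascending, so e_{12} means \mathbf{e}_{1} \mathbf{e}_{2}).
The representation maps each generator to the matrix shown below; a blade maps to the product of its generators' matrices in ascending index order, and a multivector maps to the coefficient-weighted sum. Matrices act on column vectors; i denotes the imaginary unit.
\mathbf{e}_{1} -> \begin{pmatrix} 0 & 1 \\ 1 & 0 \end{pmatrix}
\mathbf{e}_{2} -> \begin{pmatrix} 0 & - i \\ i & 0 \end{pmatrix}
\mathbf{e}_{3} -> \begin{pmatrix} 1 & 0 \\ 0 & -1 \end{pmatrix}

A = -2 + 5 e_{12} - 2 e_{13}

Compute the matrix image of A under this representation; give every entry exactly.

Bivector images (products of the table entries): rho(e_{12}) = rho(\mathbf{e}_{1})rho(\mathbf{e}_{2}) = \begin{pmatrix} i & 0 \\ 0 & - i \end{pmatrix}; rho(e_{13}) = rho(\mathbf{e}_{1})rho(\mathbf{e}_{3}) = \begin{pmatrix} 0 & -1 \\ 1 & 0 \end{pmatrix}.
M = (-2)*1 + (5)*rho(e_{12}) + (-2)*rho(e_{13}), summed entrywise (1 is the identity matrix):
Answer: \begin{pmatrix} -2 + 5 i & 2 \\ -2 & -2 - 5 i \end{pmatrix}


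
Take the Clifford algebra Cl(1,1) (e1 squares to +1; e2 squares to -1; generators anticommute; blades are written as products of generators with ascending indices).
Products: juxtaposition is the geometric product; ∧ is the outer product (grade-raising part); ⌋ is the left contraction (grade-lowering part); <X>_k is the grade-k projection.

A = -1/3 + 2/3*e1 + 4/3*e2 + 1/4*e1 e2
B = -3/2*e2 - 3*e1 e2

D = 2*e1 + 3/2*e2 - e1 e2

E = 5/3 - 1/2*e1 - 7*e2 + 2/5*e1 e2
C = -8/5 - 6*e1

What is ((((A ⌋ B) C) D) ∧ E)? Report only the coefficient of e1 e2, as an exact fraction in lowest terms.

step 1: 5/4 - 4*e1 - 3/2*e2 + e1 e2
step 2: 22 - 11/10*e1 + 42/5*e2 - 53/5*e1 e2
step 3: -21/5 + 103/2*e1 + 553/10*e2 - 809/20*e1 e2
step 4: -7 + 1319/15*e1 + 3647/30*e2 - 30146/75*e1 e2
Answer: -30146/75


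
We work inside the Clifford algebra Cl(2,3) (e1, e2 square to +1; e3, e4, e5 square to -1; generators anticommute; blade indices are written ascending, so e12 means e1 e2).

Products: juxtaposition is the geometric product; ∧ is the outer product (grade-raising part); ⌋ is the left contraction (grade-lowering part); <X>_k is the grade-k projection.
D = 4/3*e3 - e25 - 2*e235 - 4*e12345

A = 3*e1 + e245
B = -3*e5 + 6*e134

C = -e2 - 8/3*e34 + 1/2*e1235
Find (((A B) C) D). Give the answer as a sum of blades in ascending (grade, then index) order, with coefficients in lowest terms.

step 1: -9*e15 + 3*e24 + 18*e34 - 6*e1235
step 2: 45 + 3*e4 - 25/2*e23 - 9*e125 + 6*e135 - 18*e234 - 7*e1245 + 51/2*e1345
step 3: 9*e1 - 256/3*e2 + 88*e3 + 25*e5 + 12*e12 - 18*e13 - 7*e14 + 80*e15 - 48*e24 - 45*e25 + 32*e34 - 25/2*e35 + 36*e45 + 6*e123 + 51*e124 - 14*e134 + 16*e145 - 90*e235 + 3*e245 + 18*e345 - 51/2*e1234 - 6*e2345 - 568/3*e12345
Answer: 9*e1 - 256/3*e2 + 88*e3 + 25*e5 + 12*e12 - 18*e13 - 7*e14 + 80*e15 - 48*e24 - 45*e25 + 32*e34 - 25/2*e35 + 36*e45 + 6*e123 + 51*e124 - 14*e134 + 16*e145 - 90*e235 + 3*e245 + 18*e345 - 51/2*e1234 - 6*e2345 - 568/3*e12345


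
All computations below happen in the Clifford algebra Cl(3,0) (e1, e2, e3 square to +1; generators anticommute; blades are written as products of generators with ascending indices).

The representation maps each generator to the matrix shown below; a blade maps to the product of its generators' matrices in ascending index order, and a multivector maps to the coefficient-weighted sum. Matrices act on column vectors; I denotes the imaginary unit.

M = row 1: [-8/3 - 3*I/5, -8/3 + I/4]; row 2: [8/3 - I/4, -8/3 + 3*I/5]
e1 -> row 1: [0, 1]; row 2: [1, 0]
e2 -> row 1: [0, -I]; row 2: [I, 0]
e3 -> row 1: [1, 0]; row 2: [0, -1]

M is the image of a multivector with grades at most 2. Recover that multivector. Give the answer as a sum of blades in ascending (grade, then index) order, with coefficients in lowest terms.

Method: 1, rho(e1), rho(e2), rho(e3) form a trace-orthogonal basis of the 2x2 complex matrices (tr(X Y) = 2 if X = Y, else 0), so M = m0*1 + m1*rho(e1) + m2*rho(e2) + m3*rho(e3) with m0 = tr(M)/2 = -8/3, m1 = tr(M rho(e1))/2 = 0, m2 = tr(M rho(e2))/2 = -1/4 - 8*I/3, m3 = tr(M rho(e3))/2 = -3*I/5.
Multiplying table entries, the bivector images are rho(e1 e2) = I*rho(e3), rho(e1 e3) = -I*rho(e2), rho(e2 e3) = I*rho(e1); with real blade coefficients the real parts of m0..m3 are the coefficients of 1, e1, e2, e3 and the imaginary parts give the bivectors (e2 e3: Im m1, e1 e3: -Im m2, e1 e2: Im m3).
Answer: -8/3 - 1/4*e2 - 3/5*e1 e2 + 8/3*e1 e3


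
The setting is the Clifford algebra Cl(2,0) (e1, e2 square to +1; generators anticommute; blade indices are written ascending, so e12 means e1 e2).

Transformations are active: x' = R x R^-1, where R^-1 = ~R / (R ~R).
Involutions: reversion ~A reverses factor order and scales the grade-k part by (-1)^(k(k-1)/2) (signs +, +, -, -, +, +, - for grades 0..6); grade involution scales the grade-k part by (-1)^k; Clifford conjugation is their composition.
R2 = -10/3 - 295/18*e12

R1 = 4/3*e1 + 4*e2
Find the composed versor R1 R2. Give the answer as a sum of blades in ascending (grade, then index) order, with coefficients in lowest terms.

Distribute over the terms of R1 (each basis-blade product reordered to ascending indices, repeated generators contracted through their squares):
(4/3*e1) R2 = -40/9*e1 - 590/27*e2
(4*e2) R2 = 590/9*e1 - 40/3*e2
Summing the partial products and collecting blades:
Answer: 550/9*e1 - 950/27*e2


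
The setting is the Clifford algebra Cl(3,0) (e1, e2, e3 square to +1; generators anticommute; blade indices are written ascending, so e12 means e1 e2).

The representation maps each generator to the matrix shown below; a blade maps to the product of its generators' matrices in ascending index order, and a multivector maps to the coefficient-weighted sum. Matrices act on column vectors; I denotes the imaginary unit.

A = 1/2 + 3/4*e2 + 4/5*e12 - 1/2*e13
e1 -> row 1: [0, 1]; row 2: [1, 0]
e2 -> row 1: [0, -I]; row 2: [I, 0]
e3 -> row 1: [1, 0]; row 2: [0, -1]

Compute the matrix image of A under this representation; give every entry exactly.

Bivector images (products of the table entries): rho(e12) = rho(e1)rho(e2) = row 1: [I, 0]; row 2: [0, -I]; rho(e13) = rho(e1)rho(e3) = row 1: [0, -1]; row 2: [1, 0].
M = (1/2)*1 + (3/4)*rho(e2) + (4/5)*rho(e12) + (-1/2)*rho(e13), summed entrywise (1 is the identity matrix):
Answer: row 1: [1/2 + 4*I/5, 1/2 - 3*I/4]; row 2: [-1/2 + 3*I/4, 1/2 - 4*I/5]


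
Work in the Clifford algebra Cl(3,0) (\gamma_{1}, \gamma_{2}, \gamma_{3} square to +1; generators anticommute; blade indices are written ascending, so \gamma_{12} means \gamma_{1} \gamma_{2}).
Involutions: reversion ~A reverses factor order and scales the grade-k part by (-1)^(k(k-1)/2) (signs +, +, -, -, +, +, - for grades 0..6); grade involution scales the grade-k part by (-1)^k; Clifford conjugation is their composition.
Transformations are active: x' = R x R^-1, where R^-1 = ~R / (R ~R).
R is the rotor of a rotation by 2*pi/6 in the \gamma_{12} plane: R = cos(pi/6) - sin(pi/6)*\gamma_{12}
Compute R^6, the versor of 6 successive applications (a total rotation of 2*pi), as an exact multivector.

The rotor phase is half the rotation angle and phases add under composition, so 6 steps in the \gamma_{12} plane accumulate phase 6*(pi/6) = \pi: R^6 = cos(\pi) - sin(\pi)*\gamma_{12}.
cos(\pi) = -1 and sin(\pi) = 0, so R^6 = -1. The total rotation 2*pi is 1 full turn, so every vector returns to itself, yet the rotor is -1, on the OTHER sheet of the double cover (an odd number of 2*pi turns).
Answer: -1


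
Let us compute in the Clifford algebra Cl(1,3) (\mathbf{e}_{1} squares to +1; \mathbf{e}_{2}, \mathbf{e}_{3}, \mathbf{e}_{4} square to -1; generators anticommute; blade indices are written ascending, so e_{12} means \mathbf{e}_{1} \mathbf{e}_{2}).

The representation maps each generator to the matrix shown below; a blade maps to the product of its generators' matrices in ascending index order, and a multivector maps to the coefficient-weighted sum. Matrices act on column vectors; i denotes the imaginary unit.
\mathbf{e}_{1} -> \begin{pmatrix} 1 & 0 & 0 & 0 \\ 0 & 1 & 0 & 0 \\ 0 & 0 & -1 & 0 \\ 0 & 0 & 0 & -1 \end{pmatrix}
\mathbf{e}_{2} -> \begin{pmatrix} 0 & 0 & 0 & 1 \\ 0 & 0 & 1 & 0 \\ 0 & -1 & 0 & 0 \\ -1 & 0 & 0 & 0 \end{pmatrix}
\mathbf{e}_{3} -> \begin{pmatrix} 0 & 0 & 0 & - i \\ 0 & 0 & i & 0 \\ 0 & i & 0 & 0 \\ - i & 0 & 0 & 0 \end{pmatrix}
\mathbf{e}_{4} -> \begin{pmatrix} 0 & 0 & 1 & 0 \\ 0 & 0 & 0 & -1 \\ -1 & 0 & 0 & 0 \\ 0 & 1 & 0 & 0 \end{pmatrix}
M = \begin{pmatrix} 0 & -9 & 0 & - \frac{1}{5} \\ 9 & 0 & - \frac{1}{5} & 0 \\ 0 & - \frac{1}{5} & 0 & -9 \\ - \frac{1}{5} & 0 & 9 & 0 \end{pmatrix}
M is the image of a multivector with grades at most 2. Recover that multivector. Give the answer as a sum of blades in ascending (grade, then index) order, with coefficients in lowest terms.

Method: the blade images are trace-orthogonal — tr(rho(e_A) rho(e_B)^-1) = 4 if A = B and 0 otherwise — and rho(e_A)^-1 = (e_A)^2 * rho(e_A) with (e_A)^2 = +1 or -1, so the coefficient of e_A in the preimage is (e_A)^2 * tr(M rho(e_A))/4.
Nonzero projections over blades of grade <= 2: e_{12}: (e_{12})^2 = +1, tr(M rho(e_{12})) = - \frac{4}{5}, coefficient -\frac{1}{5}; e_{24}: (e_{24})^2 = -1, tr(M rho(e_{24})) = 36, coefficient -9. Every other blade of grade <= 2 projects to 0.
Answer: -\frac{1}{5} e_{12} - 9 e_{24}


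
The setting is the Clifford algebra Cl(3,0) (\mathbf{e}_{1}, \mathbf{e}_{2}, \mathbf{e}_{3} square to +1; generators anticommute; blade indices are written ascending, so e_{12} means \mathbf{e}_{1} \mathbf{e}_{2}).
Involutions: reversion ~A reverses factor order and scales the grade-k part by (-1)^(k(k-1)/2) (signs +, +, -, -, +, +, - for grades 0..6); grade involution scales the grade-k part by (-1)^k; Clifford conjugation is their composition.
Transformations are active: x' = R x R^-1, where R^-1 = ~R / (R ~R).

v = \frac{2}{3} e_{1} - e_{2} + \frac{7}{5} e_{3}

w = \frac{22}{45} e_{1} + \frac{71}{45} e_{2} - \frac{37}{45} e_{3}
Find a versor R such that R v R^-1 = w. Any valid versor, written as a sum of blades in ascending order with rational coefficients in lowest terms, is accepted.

The midline construction: v and w both square to \frac{766}{225}, so reflecting in their sum \frac{52}{45} e_{1} + \frac{26}{45} e_{2} + \frac{26}{45} e_{3} exchanges them.
Answer: \frac{52}{45} e_{1} + \frac{26}{45} e_{2} + \frac{26}{45} e_{3}


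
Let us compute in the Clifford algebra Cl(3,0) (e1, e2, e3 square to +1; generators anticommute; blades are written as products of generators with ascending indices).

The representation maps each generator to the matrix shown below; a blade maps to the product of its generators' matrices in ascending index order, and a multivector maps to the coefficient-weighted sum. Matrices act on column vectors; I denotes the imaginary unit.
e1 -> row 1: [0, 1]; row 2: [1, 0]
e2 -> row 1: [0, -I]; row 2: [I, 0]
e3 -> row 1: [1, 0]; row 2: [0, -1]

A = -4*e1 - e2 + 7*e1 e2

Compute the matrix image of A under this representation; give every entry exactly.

Bivector images (products of the table entries): rho(e1 e2) = rho(e1)rho(e2) = row 1: [I, 0]; row 2: [0, -I].
M = (-4)*rho(e1) + (-1)*rho(e2) + (7)*rho(e1 e2), summed entrywise:
Answer: row 1: [7*I, -4 + I]; row 2: [-4 - I, -7*I]


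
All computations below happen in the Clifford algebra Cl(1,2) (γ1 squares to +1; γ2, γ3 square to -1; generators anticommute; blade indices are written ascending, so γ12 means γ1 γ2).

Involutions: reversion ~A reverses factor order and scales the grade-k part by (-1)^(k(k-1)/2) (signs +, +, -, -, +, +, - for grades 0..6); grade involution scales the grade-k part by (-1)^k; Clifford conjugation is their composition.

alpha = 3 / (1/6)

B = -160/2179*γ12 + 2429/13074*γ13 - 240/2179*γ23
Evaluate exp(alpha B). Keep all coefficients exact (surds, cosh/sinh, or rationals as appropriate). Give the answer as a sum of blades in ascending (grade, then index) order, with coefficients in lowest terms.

B^2 term by term: the squares give (-160/2179)^2*(γ12)^2 + (2429/13074)^2*(γ13)^2 + (-240/2179)^2*(γ23)^2 = 25600/4748041*(+1) + 5900041/170929476*(+1) + 57600/4748041*(-1) = 1/36 (each basis 2-blade squares to minus the product of its generators' squares); cross terms between blades sharing an index anticommute and cancel. So B^2 = 1/36.
B^2 = 1/36 — B^2 > 0, so the exponential closes hyperbolically: l = 1/6, alpha*l = 3, so exp(alpha B) = cosh(3) + (sinh(3)/(1/6))*B = cosh(3) + (6*sinh(3))*B.
Answer: cosh(3) - 960*sinh(3)/2179*γ12 + 2429*sinh(3)/2179*γ13 - 1440*sinh(3)/2179*γ23


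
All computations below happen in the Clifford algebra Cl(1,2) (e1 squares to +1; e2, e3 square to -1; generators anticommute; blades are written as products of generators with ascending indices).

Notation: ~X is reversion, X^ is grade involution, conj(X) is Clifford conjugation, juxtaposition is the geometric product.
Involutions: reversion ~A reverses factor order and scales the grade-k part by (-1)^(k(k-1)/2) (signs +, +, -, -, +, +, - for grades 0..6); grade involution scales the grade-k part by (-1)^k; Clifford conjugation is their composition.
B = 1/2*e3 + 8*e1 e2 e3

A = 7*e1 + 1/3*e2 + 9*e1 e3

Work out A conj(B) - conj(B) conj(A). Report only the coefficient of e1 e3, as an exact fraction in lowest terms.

first term: 9/2*e1 - 72*e2 - 5/6*e1 e3 + 335/6*e2 e3
second term: 9/2*e1 + 72*e2 - 37/6*e1 e3 - 337/6*e2 e3
Answer: 16/3


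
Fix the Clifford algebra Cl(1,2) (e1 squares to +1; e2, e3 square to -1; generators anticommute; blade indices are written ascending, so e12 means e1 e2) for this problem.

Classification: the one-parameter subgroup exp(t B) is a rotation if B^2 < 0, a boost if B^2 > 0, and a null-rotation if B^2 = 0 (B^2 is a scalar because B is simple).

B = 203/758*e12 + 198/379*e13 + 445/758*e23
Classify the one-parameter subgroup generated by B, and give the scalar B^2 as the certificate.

B^2 term by term: the squares give (203/758)^2*(e12)^2 + (198/379)^2*(e13)^2 + (445/758)^2*(e23)^2 = 41209/574564*(+1) + 39204/143641*(+1) + 198025/574564*(-1) = 0 (each basis 2-blade squares to minus the product of its generators' squares); cross terms between blades sharing an index anticommute and cancel. So B^2 = 0.
Answer: null-rotation, certificate B^2 = 0. Certificate logic: 0 is a conjugation-invariant scalar, so its sign fixes rotation versus boost versus null-rotation outright.


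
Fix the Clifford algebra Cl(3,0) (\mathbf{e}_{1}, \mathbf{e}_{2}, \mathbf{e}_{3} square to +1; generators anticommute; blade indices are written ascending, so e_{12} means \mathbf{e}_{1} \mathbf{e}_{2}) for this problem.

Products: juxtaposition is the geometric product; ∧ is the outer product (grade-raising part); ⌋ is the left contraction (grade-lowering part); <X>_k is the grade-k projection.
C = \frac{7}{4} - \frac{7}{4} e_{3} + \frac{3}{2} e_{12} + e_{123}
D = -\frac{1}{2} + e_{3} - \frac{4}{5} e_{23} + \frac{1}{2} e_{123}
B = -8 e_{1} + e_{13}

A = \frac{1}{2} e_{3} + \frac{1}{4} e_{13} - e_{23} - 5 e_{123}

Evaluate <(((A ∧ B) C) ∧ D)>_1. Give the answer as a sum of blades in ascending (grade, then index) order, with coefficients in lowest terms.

step 1: 4 e_{13} + 8 e_{123}
step 2: -8 - 7 e_{1} + 4 e_{2} - 12 e_{3} - 14 e_{12} + 7 e_{13} + 6 e_{23} + 14 e_{123}
step 3: 4 + \frac{7}{2} e_{1} - 2 e_{2} - 2 e_{3} + 7 e_{12} - \frac{21}{2} e_{13} + \frac{37}{5} e_{23} - \frac{97}{5} e_{123}
step 4: \frac{7}{2} e_{1} - 2 e_{2} - 2 e_{3}
Answer: \frac{7}{2} e_{1} - 2 e_{2} - 2 e_{3}
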